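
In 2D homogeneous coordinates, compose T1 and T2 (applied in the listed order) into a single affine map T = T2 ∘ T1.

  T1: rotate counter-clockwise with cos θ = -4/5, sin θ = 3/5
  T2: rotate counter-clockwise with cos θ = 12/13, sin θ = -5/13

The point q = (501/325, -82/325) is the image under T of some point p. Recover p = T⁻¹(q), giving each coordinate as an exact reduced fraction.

p = (-1, -6/5)

T1 = [-4/5 -3/5 0; 3/5 -4/5 0; 0 0 1]
T2·T1 = [-33/65 -56/65 0; 56/65 -33/65 0; 0 0 1]
det M = 1; M⁻¹ = [-33/65 56/65 0; -56/65 -33/65 0; 0 0 1]
M⁻¹ · (501/325, -82/325)ᵀ = (-1, -6/5)ᵀ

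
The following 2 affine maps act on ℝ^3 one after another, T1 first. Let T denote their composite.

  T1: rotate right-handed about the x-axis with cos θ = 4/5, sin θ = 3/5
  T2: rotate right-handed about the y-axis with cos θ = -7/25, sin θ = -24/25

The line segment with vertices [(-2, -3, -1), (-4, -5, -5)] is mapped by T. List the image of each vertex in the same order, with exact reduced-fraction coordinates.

T1 rotate right-handed about the x-axis with cos θ = 4/5, sin θ = 3/5: (-2, -3, -1) → (-2, -9/5, -13/5); (-4, -5, -5) → (-4, -1, -7)
T2 rotate right-handed about the y-axis with cos θ = -7/25, sin θ = -24/25: (-2, -9/5, -13/5) → (382/125, -9/5, -149/125); (-4, -1, -7) → (196/25, -1, -47/25)

image vertices: (382/125, -9/5, -149/125), (196/25, -1, -47/25)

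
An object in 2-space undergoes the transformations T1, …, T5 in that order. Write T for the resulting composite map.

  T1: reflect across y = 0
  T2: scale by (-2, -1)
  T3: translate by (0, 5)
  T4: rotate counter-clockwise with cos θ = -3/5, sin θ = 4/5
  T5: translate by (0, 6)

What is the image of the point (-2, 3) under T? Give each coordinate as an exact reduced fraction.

T1 reflect across y = 0: (-2, 3) → (-2, -3)
T2 scale by (-2, -1): (-2, -3) → (4, 3)
T3 translate by (0, 5): (4, 3) → (4, 8)
T4 rotate counter-clockwise with cos θ = -3/5, sin θ = 4/5: (4, 8) → (-44/5, -8/5)
T5 translate by (0, 6): (-44/5, -8/5) → (-44/5, 22/5)

T(p) = (-44/5, 22/5)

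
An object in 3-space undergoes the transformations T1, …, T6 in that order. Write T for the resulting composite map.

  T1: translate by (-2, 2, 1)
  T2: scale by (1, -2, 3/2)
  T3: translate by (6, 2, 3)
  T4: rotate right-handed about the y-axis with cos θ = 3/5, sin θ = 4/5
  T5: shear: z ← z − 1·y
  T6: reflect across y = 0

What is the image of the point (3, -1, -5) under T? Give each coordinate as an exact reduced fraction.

T1 translate by (-2, 2, 1): (3, -1, -5) → (1, 1, -4)
T2 scale by (1, -2, 3/2): (1, 1, -4) → (1, -2, -6)
T3 translate by (6, 2, 3): (1, -2, -6) → (7, 0, -3)
T4 rotate right-handed about the y-axis with cos θ = 3/5, sin θ = 4/5: (7, 0, -3) → (9/5, 0, -37/5)
T5 shear: z ← z − 1·y: (9/5, 0, -37/5) → (9/5, 0, -37/5)
T6 reflect across y = 0: (9/5, 0, -37/5) → (9/5, 0, -37/5)

T(p) = (9/5, 0, -37/5)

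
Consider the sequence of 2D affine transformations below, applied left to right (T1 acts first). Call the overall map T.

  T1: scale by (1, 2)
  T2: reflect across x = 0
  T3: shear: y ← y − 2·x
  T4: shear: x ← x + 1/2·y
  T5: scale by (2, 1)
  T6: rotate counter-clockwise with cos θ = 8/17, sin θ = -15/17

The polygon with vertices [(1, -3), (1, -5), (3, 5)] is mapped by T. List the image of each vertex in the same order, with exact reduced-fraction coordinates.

image vertices: (-108/17, 58/17), (-200/17, 86/17), (320/17, -22/17)

T1 scale by (1, 2): (1, -3) → (1, -6); (1, -5) → (1, -10); (3, 5) → (3, 10)
T2 reflect across x = 0: (1, -6) → (-1, -6); (1, -10) → (-1, -10); (3, 10) → (-3, 10)
T3 shear: y ← y − 2·x: (-1, -6) → (-1, -4); (-1, -10) → (-1, -8); (-3, 10) → (-3, 16)
T4 shear: x ← x + 1/2·y: (-1, -4) → (-3, -4); (-1, -8) → (-5, -8); (-3, 16) → (5, 16)
T5 scale by (2, 1): (-3, -4) → (-6, -4); (-5, -8) → (-10, -8); (5, 16) → (10, 16)
T6 rotate counter-clockwise with cos θ = 8/17, sin θ = -15/17: (-6, -4) → (-108/17, 58/17); (-10, -8) → (-200/17, 86/17); (10, 16) → (320/17, -22/17)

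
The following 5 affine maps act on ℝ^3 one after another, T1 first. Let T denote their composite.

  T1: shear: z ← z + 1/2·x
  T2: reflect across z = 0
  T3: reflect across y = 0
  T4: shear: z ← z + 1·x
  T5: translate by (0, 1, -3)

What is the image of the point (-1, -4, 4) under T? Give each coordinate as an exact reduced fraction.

T(p) = (-1, 5, -15/2)

T1 shear: z ← z + 1/2·x: (-1, -4, 4) → (-1, -4, 7/2)
T2 reflect across z = 0: (-1, -4, 7/2) → (-1, -4, -7/2)
T3 reflect across y = 0: (-1, -4, -7/2) → (-1, 4, -7/2)
T4 shear: z ← z + 1·x: (-1, 4, -7/2) → (-1, 4, -9/2)
T5 translate by (0, 1, -3): (-1, 4, -9/2) → (-1, 5, -15/2)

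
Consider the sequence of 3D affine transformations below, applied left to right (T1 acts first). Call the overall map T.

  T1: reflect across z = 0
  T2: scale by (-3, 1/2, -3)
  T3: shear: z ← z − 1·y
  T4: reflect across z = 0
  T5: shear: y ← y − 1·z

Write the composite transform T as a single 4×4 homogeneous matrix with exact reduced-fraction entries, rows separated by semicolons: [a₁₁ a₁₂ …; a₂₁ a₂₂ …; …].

T1 = [1 0 0 0; 0 1 0 0; 0 0 -1 0; 0 0 0 1]
T2·T1 = [-3 0 0 0; 0 1/2 0 0; 0 0 3 0; 0 0 0 1]
T3·…·T1 = [-3 0 0 0; 0 1/2 0 0; 0 -1/2 3 0; 0 0 0 1]
T4·…·T1 = [-3 0 0 0; 0 1/2 0 0; 0 1/2 -3 0; 0 0 0 1]
T5·…·T1 = [-3 0 0 0; 0 0 3 0; 0 1/2 -3 0; 0 0 0 1]

T = [-3 0 0 0; 0 0 3 0; 0 1/2 -3 0; 0 0 0 1]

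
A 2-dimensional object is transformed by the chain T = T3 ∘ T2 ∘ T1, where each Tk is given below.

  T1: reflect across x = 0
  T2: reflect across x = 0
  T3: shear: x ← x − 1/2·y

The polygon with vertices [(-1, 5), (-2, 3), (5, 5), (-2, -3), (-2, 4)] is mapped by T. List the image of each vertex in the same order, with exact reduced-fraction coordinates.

T1 reflect across x = 0: (-1, 5) → (1, 5); (-2, 3) → (2, 3); (5, 5) → (-5, 5); (-2, -3) → (2, -3); (-2, 4) → (2, 4)
T2 reflect across x = 0: (1, 5) → (-1, 5); (2, 3) → (-2, 3); (-5, 5) → (5, 5); (2, -3) → (-2, -3); (2, 4) → (-2, 4)
T3 shear: x ← x − 1/2·y: (-1, 5) → (-7/2, 5); (-2, 3) → (-7/2, 3); (5, 5) → (5/2, 5); (-2, -3) → (-1/2, -3); (-2, 4) → (-4, 4)

image vertices: (-7/2, 5), (-7/2, 3), (5/2, 5), (-1/2, -3), (-4, 4)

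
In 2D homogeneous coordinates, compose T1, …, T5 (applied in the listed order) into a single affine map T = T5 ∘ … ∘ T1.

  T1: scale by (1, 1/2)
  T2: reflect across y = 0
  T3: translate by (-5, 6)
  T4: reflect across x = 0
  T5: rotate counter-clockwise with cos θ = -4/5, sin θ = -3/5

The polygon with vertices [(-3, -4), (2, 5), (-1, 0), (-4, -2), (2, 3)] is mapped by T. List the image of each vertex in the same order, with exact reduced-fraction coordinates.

T1 scale by (1, 1/2): (-3, -4) → (-3, -2); (2, 5) → (2, 5/2); (-1, 0) → (-1, 0); (-4, -2) → (-4, -1); (2, 3) → (2, 3/2)
T2 reflect across y = 0: (-3, -2) → (-3, 2); (2, 5/2) → (2, -5/2); (-1, 0) → (-1, 0); (-4, -1) → (-4, 1); (2, 3/2) → (2, -3/2)
T3 translate by (-5, 6): (-3, 2) → (-8, 8); (2, -5/2) → (-3, 7/2); (-1, 0) → (-6, 6); (-4, 1) → (-9, 7); (2, -3/2) → (-3, 9/2)
T4 reflect across x = 0: (-8, 8) → (8, 8); (-3, 7/2) → (3, 7/2); (-6, 6) → (6, 6); (-9, 7) → (9, 7); (-3, 9/2) → (3, 9/2)
T5 rotate counter-clockwise with cos θ = -4/5, sin θ = -3/5: (8, 8) → (-8/5, -56/5); (3, 7/2) → (-3/10, -23/5); (6, 6) → (-6/5, -42/5); (9, 7) → (-3, -11); (3, 9/2) → (3/10, -27/5)

image vertices: (-8/5, -56/5), (-3/10, -23/5), (-6/5, -42/5), (-3, -11), (3/10, -27/5)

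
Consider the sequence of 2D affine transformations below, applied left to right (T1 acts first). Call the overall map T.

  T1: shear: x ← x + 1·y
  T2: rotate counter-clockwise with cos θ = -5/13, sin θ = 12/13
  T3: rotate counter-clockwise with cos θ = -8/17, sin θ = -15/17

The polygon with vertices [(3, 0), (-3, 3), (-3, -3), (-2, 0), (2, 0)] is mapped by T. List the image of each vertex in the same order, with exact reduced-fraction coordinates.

image vertices: (660/221, -63/221), (63/221, 660/221), (-1383/221, -534/221), (-440/221, 42/221), (440/221, -42/221)

T1 shear: x ← x + 1·y: (3, 0) → (3, 0); (-3, 3) → (0, 3); (-3, -3) → (-6, -3); (-2, 0) → (-2, 0); (2, 0) → (2, 0)
T2 rotate counter-clockwise with cos θ = -5/13, sin θ = 12/13: (3, 0) → (-15/13, 36/13); (0, 3) → (-36/13, -15/13); (-6, -3) → (66/13, -57/13); (-2, 0) → (10/13, -24/13); (2, 0) → (-10/13, 24/13)
T3 rotate counter-clockwise with cos θ = -8/17, sin θ = -15/17: (-15/13, 36/13) → (660/221, -63/221); (-36/13, -15/13) → (63/221, 660/221); (66/13, -57/13) → (-1383/221, -534/221); (10/13, -24/13) → (-440/221, 42/221); (-10/13, 24/13) → (440/221, -42/221)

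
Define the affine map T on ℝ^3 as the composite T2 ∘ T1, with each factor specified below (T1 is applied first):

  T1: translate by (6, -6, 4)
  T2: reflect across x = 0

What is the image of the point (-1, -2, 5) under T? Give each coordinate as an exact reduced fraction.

T1 translate by (6, -6, 4): (-1, -2, 5) → (5, -8, 9)
T2 reflect across x = 0: (5, -8, 9) → (-5, -8, 9)

T(p) = (-5, -8, 9)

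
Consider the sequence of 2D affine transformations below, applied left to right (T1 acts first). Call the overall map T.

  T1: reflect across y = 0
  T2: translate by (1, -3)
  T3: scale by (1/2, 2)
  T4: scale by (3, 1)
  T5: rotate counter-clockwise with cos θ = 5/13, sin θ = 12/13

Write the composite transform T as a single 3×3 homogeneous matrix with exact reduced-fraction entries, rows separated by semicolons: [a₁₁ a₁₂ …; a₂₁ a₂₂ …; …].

T1 = [1 0 0; 0 -1 0; 0 0 1]
T2·T1 = [1 0 1; 0 -1 -3; 0 0 1]
T3·…·T1 = [1/2 0 1/2; 0 -2 -6; 0 0 1]
T4·…·T1 = [3/2 0 3/2; 0 -2 -6; 0 0 1]
T5·…·T1 = [15/26 24/13 159/26; 18/13 -10/13 -12/13; 0 0 1]

T = [15/26 24/13 159/26; 18/13 -10/13 -12/13; 0 0 1]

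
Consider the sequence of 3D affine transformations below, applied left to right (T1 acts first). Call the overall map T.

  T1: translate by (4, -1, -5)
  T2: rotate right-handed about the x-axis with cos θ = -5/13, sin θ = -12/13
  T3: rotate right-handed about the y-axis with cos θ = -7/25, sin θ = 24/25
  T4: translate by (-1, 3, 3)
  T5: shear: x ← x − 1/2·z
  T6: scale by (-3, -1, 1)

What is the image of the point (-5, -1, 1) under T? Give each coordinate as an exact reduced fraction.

T(p) = (-399/130, -1/13, 979/325)

T1 translate by (4, -1, -5): (-5, -1, 1) → (-1, -2, -4)
T2 rotate right-handed about the x-axis with cos θ = -5/13, sin θ = -12/13: (-1, -2, -4) → (-1, -38/13, 44/13)
T3 rotate right-handed about the y-axis with cos θ = -7/25, sin θ = 24/25: (-1, -38/13, 44/13) → (1147/325, -38/13, 4/325)
T4 translate by (-1, 3, 3): (1147/325, -38/13, 4/325) → (822/325, 1/13, 979/325)
T5 shear: x ← x − 1/2·z: (822/325, 1/13, 979/325) → (133/130, 1/13, 979/325)
T6 scale by (-3, -1, 1): (133/130, 1/13, 979/325) → (-399/130, -1/13, 979/325)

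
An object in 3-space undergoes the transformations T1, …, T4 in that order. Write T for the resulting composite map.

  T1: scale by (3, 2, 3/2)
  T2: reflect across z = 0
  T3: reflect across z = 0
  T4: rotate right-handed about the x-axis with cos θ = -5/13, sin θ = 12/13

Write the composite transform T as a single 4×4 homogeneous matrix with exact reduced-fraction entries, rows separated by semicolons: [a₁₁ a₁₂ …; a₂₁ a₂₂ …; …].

T1 = [3 0 0 0; 0 2 0 0; 0 0 3/2 0; 0 0 0 1]
T2·T1 = [3 0 0 0; 0 2 0 0; 0 0 -3/2 0; 0 0 0 1]
T3·…·T1 = [3 0 0 0; 0 2 0 0; 0 0 3/2 0; 0 0 0 1]
T4·…·T1 = [3 0 0 0; 0 -10/13 -18/13 0; 0 24/13 -15/26 0; 0 0 0 1]

T = [3 0 0 0; 0 -10/13 -18/13 0; 0 24/13 -15/26 0; 0 0 0 1]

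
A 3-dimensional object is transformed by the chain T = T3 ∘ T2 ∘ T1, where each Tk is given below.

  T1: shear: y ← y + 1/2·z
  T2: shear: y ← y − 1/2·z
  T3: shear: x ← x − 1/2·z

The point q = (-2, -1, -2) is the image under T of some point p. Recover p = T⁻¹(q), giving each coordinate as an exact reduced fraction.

T1 = [1 0 0 0; 0 1 1/2 0; 0 0 1 0; 0 0 0 1]
T2·T1 = [1 0 0 0; 0 1 0 0; 0 0 1 0; 0 0 0 1]
T3·…·T1 = [1 0 -1/2 0; 0 1 0 0; 0 0 1 0; 0 0 0 1]
det M = 1; M⁻¹ = [1 0 1/2 0; 0 1 0 0; 0 0 1 0; 0 0 0 1]
M⁻¹ · (-2, -1, -2)ᵀ = (-3, -1, -2)ᵀ

p = (-3, -1, -2)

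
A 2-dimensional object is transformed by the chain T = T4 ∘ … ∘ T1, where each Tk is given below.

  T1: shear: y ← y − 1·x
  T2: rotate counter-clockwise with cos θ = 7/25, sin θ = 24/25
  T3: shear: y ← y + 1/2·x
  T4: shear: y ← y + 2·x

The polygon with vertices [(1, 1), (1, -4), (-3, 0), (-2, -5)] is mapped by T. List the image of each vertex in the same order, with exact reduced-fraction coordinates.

T1 shear: y ← y − 1·x: (1, 1) → (1, 0); (1, -4) → (1, -5); (-3, 0) → (-3, 3); (-2, -5) → (-2, -3)
T2 rotate counter-clockwise with cos θ = 7/25, sin θ = 24/25: (1, 0) → (7/25, 24/25); (1, -5) → (127/25, -11/25); (-3, 3) → (-93/25, -51/25); (-2, -3) → (58/25, -69/25)
T3 shear: y ← y + 1/2·x: (7/25, 24/25) → (7/25, 11/10); (127/25, -11/25) → (127/25, 21/10); (-93/25, -51/25) → (-93/25, -39/10); (58/25, -69/25) → (58/25, -8/5)
T4 shear: y ← y + 2·x: (7/25, 11/10) → (7/25, 83/50); (127/25, 21/10) → (127/25, 613/50); (-93/25, -39/10) → (-93/25, -567/50); (58/25, -8/5) → (58/25, 76/25)

image vertices: (7/25, 83/50), (127/25, 613/50), (-93/25, -567/50), (58/25, 76/25)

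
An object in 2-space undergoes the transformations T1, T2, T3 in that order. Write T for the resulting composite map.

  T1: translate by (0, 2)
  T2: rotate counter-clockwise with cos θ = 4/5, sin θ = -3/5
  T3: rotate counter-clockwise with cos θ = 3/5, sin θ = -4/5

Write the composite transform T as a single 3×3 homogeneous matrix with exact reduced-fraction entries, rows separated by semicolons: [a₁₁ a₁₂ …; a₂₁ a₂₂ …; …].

T = [0 1 2; -1 0 0; 0 0 1]

T1 = [1 0 0; 0 1 2; 0 0 1]
T2·T1 = [4/5 3/5 6/5; -3/5 4/5 8/5; 0 0 1]
T3·…·T1 = [0 1 2; -1 0 0; 0 0 1]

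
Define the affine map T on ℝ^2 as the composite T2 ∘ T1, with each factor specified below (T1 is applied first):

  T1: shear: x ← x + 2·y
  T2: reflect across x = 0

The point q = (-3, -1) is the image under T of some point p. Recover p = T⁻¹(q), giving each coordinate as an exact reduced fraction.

p = (5, -1)

T1 = [1 2 0; 0 1 0; 0 0 1]
T2·T1 = [-1 -2 0; 0 1 0; 0 0 1]
det M = -1; M⁻¹ = [-1 -2 0; 0 1 0; 0 0 1]
M⁻¹ · (-3, -1)ᵀ = (5, -1)ᵀ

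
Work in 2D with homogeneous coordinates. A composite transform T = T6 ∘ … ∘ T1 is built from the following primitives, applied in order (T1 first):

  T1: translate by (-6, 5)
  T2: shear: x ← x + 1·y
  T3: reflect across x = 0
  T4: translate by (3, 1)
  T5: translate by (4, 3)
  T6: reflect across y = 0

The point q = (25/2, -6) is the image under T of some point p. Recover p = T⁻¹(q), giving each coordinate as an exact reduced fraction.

T1 = [1 0 -6; 0 1 5; 0 0 1]
T2·T1 = [1 1 -1; 0 1 5; 0 0 1]
T3·…·T1 = [-1 -1 1; 0 1 5; 0 0 1]
T4·…·T1 = [-1 -1 4; 0 1 6; 0 0 1]
T5·…·T1 = [-1 -1 8; 0 1 9; 0 0 1]
T6·…·T1 = [-1 -1 8; 0 -1 -9; 0 0 1]
det M = 1; M⁻¹ = [-1 1 17; 0 -1 -9; 0 0 1]
M⁻¹ · (25/2, -6)ᵀ = (-3/2, -3)ᵀ

p = (-3/2, -3)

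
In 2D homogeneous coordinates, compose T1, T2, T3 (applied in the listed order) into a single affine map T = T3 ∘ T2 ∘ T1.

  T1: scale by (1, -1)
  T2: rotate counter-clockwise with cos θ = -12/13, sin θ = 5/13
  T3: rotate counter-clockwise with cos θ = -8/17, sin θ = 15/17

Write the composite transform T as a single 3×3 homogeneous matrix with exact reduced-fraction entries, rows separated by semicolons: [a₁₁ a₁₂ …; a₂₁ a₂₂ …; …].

T1 = [1 0 0; 0 -1 0; 0 0 1]
T2·T1 = [-12/13 5/13 0; 5/13 12/13 0; 0 0 1]
T3·…·T1 = [21/221 -220/221 0; -220/221 -21/221 0; 0 0 1]

T = [21/221 -220/221 0; -220/221 -21/221 0; 0 0 1]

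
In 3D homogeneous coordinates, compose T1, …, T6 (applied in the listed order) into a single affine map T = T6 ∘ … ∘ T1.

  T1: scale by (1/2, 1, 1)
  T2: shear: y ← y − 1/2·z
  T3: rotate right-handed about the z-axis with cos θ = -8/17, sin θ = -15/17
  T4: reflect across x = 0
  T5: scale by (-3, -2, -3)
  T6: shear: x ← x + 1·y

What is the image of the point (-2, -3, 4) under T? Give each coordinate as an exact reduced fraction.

T(p) = (-311/17, -110/17, -12)

T1 scale by (1/2, 1, 1): (-2, -3, 4) → (-1, -3, 4)
T2 shear: y ← y − 1/2·z: (-1, -3, 4) → (-1, -5, 4)
T3 rotate right-handed about the z-axis with cos θ = -8/17, sin θ = -15/17: (-1, -5, 4) → (-67/17, 55/17, 4)
T4 reflect across x = 0: (-67/17, 55/17, 4) → (67/17, 55/17, 4)
T5 scale by (-3, -2, -3): (67/17, 55/17, 4) → (-201/17, -110/17, -12)
T6 shear: x ← x + 1·y: (-201/17, -110/17, -12) → (-311/17, -110/17, -12)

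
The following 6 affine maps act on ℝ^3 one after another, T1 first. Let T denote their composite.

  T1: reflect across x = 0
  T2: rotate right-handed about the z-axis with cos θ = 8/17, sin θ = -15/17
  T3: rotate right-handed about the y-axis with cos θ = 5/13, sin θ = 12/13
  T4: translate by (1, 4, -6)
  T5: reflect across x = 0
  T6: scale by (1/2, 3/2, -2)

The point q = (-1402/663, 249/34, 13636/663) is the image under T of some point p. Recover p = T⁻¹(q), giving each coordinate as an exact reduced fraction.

p = (-5/3, 5, 4/3)

T1 = [-1 0 0 0; 0 1 0 0; 0 0 1 0; 0 0 0 1]
T2·T1 = [-8/17 15/17 0 0; 15/17 8/17 0 0; 0 0 1 0; 0 0 0 1]
T3·…·T1 = [-40/221 75/221 12/13 0; 15/17 8/17 0 0; 96/221 -180/221 5/13 0; 0 0 0 1]
T4·…·T1 = [-40/221 75/221 12/13 1; 15/17 8/17 0 4; 96/221 -180/221 5/13 -6; 0 0 0 1]
T5·…·T1 = [40/221 -75/221 -12/13 -1; 15/17 8/17 0 4; 96/221 -180/221 5/13 -6; 0 0 0 1]
T6·…·T1 = [20/221 -75/442 -6/13 -1/2; 45/34 12/17 0 6; -192/221 360/221 -10/13 12; 0 0 0 1]
det M = -3/2; M⁻¹ = [80/221 10/17 -48/221 -164/221; -150/221 16/51 90/221 -1571/221; -24/13 0 -5/26 18/13; 0 0 0 1]
M⁻¹ · (-1402/663, 249/34, 13636/663)ᵀ = (-5/3, 5, 4/3)ᵀ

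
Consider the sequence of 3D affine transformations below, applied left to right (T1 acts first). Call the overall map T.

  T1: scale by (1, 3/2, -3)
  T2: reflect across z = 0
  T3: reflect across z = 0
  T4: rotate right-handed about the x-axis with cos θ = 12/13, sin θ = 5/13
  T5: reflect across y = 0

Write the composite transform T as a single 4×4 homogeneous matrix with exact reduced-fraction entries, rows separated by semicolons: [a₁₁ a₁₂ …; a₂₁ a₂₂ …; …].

T1 = [1 0 0 0; 0 3/2 0 0; 0 0 -3 0; 0 0 0 1]
T2·T1 = [1 0 0 0; 0 3/2 0 0; 0 0 3 0; 0 0 0 1]
T3·…·T1 = [1 0 0 0; 0 3/2 0 0; 0 0 -3 0; 0 0 0 1]
T4·…·T1 = [1 0 0 0; 0 18/13 15/13 0; 0 15/26 -36/13 0; 0 0 0 1]
T5·…·T1 = [1 0 0 0; 0 -18/13 -15/13 0; 0 15/26 -36/13 0; 0 0 0 1]

T = [1 0 0 0; 0 -18/13 -15/13 0; 0 15/26 -36/13 0; 0 0 0 1]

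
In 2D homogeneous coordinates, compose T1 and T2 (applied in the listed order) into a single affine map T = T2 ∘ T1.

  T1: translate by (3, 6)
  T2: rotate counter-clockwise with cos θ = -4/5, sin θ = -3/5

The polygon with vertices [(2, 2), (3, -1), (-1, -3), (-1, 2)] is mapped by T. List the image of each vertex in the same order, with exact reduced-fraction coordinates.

image vertices: (4/5, -47/5), (-9/5, -38/5), (1/5, -18/5), (16/5, -38/5)

T1 translate by (3, 6): (2, 2) → (5, 8); (3, -1) → (6, 5); (-1, -3) → (2, 3); (-1, 2) → (2, 8)
T2 rotate counter-clockwise with cos θ = -4/5, sin θ = -3/5: (5, 8) → (4/5, -47/5); (6, 5) → (-9/5, -38/5); (2, 3) → (1/5, -18/5); (2, 8) → (16/5, -38/5)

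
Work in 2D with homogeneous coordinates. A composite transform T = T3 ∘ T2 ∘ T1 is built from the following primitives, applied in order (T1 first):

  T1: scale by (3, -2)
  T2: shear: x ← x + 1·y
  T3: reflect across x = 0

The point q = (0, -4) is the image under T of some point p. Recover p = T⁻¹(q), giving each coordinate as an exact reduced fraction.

T1 = [3 0 0; 0 -2 0; 0 0 1]
T2·T1 = [3 -2 0; 0 -2 0; 0 0 1]
T3·…·T1 = [-3 2 0; 0 -2 0; 0 0 1]
det M = 6; M⁻¹ = [-1/3 -1/3 0; 0 -1/2 0; 0 0 1]
M⁻¹ · (0, -4)ᵀ = (4/3, 2)ᵀ

p = (4/3, 2)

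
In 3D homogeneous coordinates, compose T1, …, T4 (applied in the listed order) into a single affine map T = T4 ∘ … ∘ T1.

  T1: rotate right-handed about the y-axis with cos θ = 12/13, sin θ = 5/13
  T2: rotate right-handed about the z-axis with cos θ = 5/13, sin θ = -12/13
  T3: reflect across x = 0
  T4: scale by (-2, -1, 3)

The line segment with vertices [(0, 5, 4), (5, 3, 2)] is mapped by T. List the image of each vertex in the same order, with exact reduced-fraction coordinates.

T1 rotate right-handed about the y-axis with cos θ = 12/13, sin θ = 5/13: (0, 5, 4) → (20/13, 5, 48/13); (5, 3, 2) → (70/13, 3, -1/13)
T2 rotate right-handed about the z-axis with cos θ = 5/13, sin θ = -12/13: (20/13, 5, 48/13) → (880/169, 85/169, 48/13); (70/13, 3, -1/13) → (818/169, -645/169, -1/13)
T3 reflect across x = 0: (880/169, 85/169, 48/13) → (-880/169, 85/169, 48/13); (818/169, -645/169, -1/13) → (-818/169, -645/169, -1/13)
T4 scale by (-2, -1, 3): (-880/169, 85/169, 48/13) → (1760/169, -85/169, 144/13); (-818/169, -645/169, -1/13) → (1636/169, 645/169, -3/13)

image vertices: (1760/169, -85/169, 144/13), (1636/169, 645/169, -3/13)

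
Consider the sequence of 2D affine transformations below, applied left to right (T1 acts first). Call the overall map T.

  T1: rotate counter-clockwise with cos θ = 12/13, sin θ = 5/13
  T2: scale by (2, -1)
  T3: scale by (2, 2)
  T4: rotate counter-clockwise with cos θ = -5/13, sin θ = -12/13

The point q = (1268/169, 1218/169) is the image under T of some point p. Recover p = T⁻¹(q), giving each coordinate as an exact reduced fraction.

p = (-3, -1)

T1 = [12/13 -5/13 0; 5/13 12/13 0; 0 0 1]
T2·T1 = [24/13 -10/13 0; -5/13 -12/13 0; 0 0 1]
T3·…·T1 = [48/13 -20/13 0; -10/13 -24/13 0; 0 0 1]
T4·…·T1 = [-360/169 -188/169 0; -526/169 360/169 0; 0 0 1]
det M = -8; M⁻¹ = [-45/169 -47/338 0; -263/676 45/169 0; 0 0 1]
M⁻¹ · (1268/169, 1218/169)ᵀ = (-3, -1)ᵀ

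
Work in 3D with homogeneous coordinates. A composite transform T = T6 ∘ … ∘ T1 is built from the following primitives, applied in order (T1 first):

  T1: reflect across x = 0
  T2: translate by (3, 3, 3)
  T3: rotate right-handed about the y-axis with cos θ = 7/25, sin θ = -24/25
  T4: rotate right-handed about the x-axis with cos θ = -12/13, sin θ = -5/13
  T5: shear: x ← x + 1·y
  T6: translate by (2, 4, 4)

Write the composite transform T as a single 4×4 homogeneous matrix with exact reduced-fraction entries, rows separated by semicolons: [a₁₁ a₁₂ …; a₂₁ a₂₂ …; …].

T = [-211/325 -12/13 -277/325 -448/325; -24/65 -12/13 7/65 173/65; 288/325 -5/13 -84/325 -191/325; 0 0 0 1]

T1 = [-1 0 0 0; 0 1 0 0; 0 0 1 0; 0 0 0 1]
T2·T1 = [-1 0 0 3; 0 1 0 3; 0 0 1 3; 0 0 0 1]
T3·…·T1 = [-7/25 0 -24/25 -51/25; 0 1 0 3; -24/25 0 7/25 93/25; 0 0 0 1]
T4·…·T1 = [-7/25 0 -24/25 -51/25; -24/65 -12/13 7/65 -87/65; 288/325 -5/13 -84/325 -1491/325; 0 0 0 1]
T5·…·T1 = [-211/325 -12/13 -277/325 -1098/325; -24/65 -12/13 7/65 -87/65; 288/325 -5/13 -84/325 -1491/325; 0 0 0 1]
T6·…·T1 = [-211/325 -12/13 -277/325 -448/325; -24/65 -12/13 7/65 173/65; 288/325 -5/13 -84/325 -191/325; 0 0 0 1]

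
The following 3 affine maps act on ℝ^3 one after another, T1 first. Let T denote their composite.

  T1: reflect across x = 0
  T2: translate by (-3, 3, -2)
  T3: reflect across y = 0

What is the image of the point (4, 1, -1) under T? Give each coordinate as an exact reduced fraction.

T(p) = (-7, -4, -3)

T1 reflect across x = 0: (4, 1, -1) → (-4, 1, -1)
T2 translate by (-3, 3, -2): (-4, 1, -1) → (-7, 4, -3)
T3 reflect across y = 0: (-7, 4, -3) → (-7, -4, -3)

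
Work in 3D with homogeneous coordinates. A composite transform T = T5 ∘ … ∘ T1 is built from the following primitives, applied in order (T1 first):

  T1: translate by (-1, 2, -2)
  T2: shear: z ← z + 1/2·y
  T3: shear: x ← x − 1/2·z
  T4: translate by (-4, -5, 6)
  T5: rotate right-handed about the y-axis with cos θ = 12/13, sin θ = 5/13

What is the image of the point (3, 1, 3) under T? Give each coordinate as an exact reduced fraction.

T(p) = (7/26, -2, 473/52)

T1 translate by (-1, 2, -2): (3, 1, 3) → (2, 3, 1)
T2 shear: z ← z + 1/2·y: (2, 3, 1) → (2, 3, 5/2)
T3 shear: x ← x − 1/2·z: (2, 3, 5/2) → (3/4, 3, 5/2)
T4 translate by (-4, -5, 6): (3/4, 3, 5/2) → (-13/4, -2, 17/2)
T5 rotate right-handed about the y-axis with cos θ = 12/13, sin θ = 5/13: (-13/4, -2, 17/2) → (7/26, -2, 473/52)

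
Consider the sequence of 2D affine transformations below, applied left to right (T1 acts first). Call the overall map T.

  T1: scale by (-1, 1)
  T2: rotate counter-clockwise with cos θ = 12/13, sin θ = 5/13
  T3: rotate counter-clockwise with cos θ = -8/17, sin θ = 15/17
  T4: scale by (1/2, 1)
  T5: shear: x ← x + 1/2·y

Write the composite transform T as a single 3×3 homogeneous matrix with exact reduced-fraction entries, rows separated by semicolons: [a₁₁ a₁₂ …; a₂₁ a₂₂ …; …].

T1 = [-1 0 0; 0 1 0; 0 0 1]
T2·T1 = [-12/13 -5/13 0; -5/13 12/13 0; 0 0 1]
T3·…·T1 = [171/221 -140/221 0; -140/221 -171/221 0; 0 0 1]
T4·…·T1 = [171/442 -70/221 0; -140/221 -171/221 0; 0 0 1]
T5·…·T1 = [31/442 -311/442 0; -140/221 -171/221 0; 0 0 1]

T = [31/442 -311/442 0; -140/221 -171/221 0; 0 0 1]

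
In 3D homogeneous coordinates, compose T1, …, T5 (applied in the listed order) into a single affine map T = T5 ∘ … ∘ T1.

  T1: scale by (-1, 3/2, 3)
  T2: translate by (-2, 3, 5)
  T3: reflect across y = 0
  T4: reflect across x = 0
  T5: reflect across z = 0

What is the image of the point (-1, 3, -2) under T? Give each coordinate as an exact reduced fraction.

T1 scale by (-1, 3/2, 3): (-1, 3, -2) → (1, 9/2, -6)
T2 translate by (-2, 3, 5): (1, 9/2, -6) → (-1, 15/2, -1)
T3 reflect across y = 0: (-1, 15/2, -1) → (-1, -15/2, -1)
T4 reflect across x = 0: (-1, -15/2, -1) → (1, -15/2, -1)
T5 reflect across z = 0: (1, -15/2, -1) → (1, -15/2, 1)

T(p) = (1, -15/2, 1)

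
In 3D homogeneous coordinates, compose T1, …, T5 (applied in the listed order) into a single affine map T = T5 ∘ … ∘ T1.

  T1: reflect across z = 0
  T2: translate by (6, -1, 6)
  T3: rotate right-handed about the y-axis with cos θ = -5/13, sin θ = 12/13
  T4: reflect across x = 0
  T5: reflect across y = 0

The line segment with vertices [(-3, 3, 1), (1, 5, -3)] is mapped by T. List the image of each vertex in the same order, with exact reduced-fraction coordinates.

T1 reflect across z = 0: (-3, 3, 1) → (-3, 3, -1); (1, 5, -3) → (1, 5, 3)
T2 translate by (6, -1, 6): (-3, 3, -1) → (3, 2, 5); (1, 5, 3) → (7, 4, 9)
T3 rotate right-handed about the y-axis with cos θ = -5/13, sin θ = 12/13: (3, 2, 5) → (45/13, 2, -61/13); (7, 4, 9) → (73/13, 4, -129/13)
T4 reflect across x = 0: (45/13, 2, -61/13) → (-45/13, 2, -61/13); (73/13, 4, -129/13) → (-73/13, 4, -129/13)
T5 reflect across y = 0: (-45/13, 2, -61/13) → (-45/13, -2, -61/13); (-73/13, 4, -129/13) → (-73/13, -4, -129/13)

image vertices: (-45/13, -2, -61/13), (-73/13, -4, -129/13)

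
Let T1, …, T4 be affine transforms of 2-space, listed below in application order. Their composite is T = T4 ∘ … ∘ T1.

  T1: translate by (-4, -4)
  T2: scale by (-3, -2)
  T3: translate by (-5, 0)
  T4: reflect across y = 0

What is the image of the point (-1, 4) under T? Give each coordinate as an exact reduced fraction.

T1 translate by (-4, -4): (-1, 4) → (-5, 0)
T2 scale by (-3, -2): (-5, 0) → (15, 0)
T3 translate by (-5, 0): (15, 0) → (10, 0)
T4 reflect across y = 0: (10, 0) → (10, 0)

T(p) = (10, 0)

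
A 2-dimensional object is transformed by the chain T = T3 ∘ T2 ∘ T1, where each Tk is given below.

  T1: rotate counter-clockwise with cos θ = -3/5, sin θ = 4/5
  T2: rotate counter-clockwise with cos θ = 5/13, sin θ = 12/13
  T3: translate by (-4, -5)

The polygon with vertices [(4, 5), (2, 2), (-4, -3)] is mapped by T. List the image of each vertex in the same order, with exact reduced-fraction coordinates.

image vertices: (-432/65, -704/65), (-354/65, -483/65), (-56/65, -72/65)

T1 rotate counter-clockwise with cos θ = -3/5, sin θ = 4/5: (4, 5) → (-32/5, 1/5); (2, 2) → (-14/5, 2/5); (-4, -3) → (24/5, -7/5)
T2 rotate counter-clockwise with cos θ = 5/13, sin θ = 12/13: (-32/5, 1/5) → (-172/65, -379/65); (-14/5, 2/5) → (-94/65, -158/65); (24/5, -7/5) → (204/65, 253/65)
T3 translate by (-4, -5): (-172/65, -379/65) → (-432/65, -704/65); (-94/65, -158/65) → (-354/65, -483/65); (204/65, 253/65) → (-56/65, -72/65)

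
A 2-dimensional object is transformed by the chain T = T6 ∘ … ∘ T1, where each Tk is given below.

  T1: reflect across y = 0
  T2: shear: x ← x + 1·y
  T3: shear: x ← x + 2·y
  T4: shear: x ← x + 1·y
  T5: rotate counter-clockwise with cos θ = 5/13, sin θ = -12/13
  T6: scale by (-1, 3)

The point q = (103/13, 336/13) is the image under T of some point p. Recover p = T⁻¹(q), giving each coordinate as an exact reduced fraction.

T1 = [1 0 0; 0 -1 0; 0 0 1]
T2·T1 = [1 -1 0; 0 -1 0; 0 0 1]
T3·…·T1 = [1 -3 0; 0 -1 0; 0 0 1]
T4·…·T1 = [1 -4 0; 0 -1 0; 0 0 1]
T5·…·T1 = [5/13 -32/13 0; -12/13 43/13 0; 0 0 1]
T6·…·T1 = [-5/13 32/13 0; -36/13 129/13 0; 0 0 1]
det M = 3; M⁻¹ = [43/13 -32/39 0; 12/13 -5/39 0; 0 0 1]
M⁻¹ · (103/13, 336/13)ᵀ = (5, 4)ᵀ

p = (5, 4)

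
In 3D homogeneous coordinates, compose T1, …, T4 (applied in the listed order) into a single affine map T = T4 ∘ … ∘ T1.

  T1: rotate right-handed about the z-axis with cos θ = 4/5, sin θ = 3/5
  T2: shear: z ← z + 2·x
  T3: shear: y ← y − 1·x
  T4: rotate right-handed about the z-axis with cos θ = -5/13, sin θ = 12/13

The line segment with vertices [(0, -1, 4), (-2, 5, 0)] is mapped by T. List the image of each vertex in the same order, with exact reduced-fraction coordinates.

T1 rotate right-handed about the z-axis with cos θ = 4/5, sin θ = 3/5: (0, -1, 4) → (3/5, -4/5, 4); (-2, 5, 0) → (-23/5, 14/5, 0)
T2 shear: z ← z + 2·x: (3/5, -4/5, 4) → (3/5, -4/5, 26/5); (-23/5, 14/5, 0) → (-23/5, 14/5, -46/5)
T3 shear: y ← y − 1·x: (3/5, -4/5, 26/5) → (3/5, -7/5, 26/5); (-23/5, 14/5, -46/5) → (-23/5, 37/5, -46/5)
T4 rotate right-handed about the z-axis with cos θ = -5/13, sin θ = 12/13: (3/5, -7/5, 26/5) → (69/65, 71/65, 26/5); (-23/5, 37/5, -46/5) → (-329/65, -461/65, -46/5)

image vertices: (69/65, 71/65, 26/5), (-329/65, -461/65, -46/5)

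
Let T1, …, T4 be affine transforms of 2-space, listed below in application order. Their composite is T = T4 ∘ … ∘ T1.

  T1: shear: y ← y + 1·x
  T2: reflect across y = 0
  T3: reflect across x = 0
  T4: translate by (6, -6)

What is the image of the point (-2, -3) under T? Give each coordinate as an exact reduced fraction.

T(p) = (8, -1)

T1 shear: y ← y + 1·x: (-2, -3) → (-2, -5)
T2 reflect across y = 0: (-2, -5) → (-2, 5)
T3 reflect across x = 0: (-2, 5) → (2, 5)
T4 translate by (6, -6): (2, 5) → (8, -1)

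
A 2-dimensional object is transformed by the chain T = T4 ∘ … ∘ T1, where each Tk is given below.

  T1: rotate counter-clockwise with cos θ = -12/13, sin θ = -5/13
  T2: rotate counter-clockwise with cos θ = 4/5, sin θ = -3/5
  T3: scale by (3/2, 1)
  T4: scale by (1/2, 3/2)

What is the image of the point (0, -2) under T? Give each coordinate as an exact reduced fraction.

T(p) = (24/65, 189/65)

T1 rotate counter-clockwise with cos θ = -12/13, sin θ = -5/13: (0, -2) → (-10/13, 24/13)
T2 rotate counter-clockwise with cos θ = 4/5, sin θ = -3/5: (-10/13, 24/13) → (32/65, 126/65)
T3 scale by (3/2, 1): (32/65, 126/65) → (48/65, 126/65)
T4 scale by (1/2, 3/2): (48/65, 126/65) → (24/65, 189/65)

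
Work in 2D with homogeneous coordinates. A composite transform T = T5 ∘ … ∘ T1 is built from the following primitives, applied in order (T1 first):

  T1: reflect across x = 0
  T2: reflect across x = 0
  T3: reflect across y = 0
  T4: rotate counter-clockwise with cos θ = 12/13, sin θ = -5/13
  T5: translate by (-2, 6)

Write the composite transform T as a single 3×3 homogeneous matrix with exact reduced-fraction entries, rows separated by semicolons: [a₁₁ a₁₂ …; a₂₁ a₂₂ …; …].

T = [12/13 -5/13 -2; -5/13 -12/13 6; 0 0 1]

T1 = [-1 0 0; 0 1 0; 0 0 1]
T2·T1 = [1 0 0; 0 1 0; 0 0 1]
T3·…·T1 = [1 0 0; 0 -1 0; 0 0 1]
T4·…·T1 = [12/13 -5/13 0; -5/13 -12/13 0; 0 0 1]
T5·…·T1 = [12/13 -5/13 -2; -5/13 -12/13 6; 0 0 1]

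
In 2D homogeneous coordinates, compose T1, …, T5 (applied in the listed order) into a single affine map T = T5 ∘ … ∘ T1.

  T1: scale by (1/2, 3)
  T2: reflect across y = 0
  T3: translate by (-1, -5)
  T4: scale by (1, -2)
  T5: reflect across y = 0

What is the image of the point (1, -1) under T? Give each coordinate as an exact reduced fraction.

T1 scale by (1/2, 3): (1, -1) → (1/2, -3)
T2 reflect across y = 0: (1/2, -3) → (1/2, 3)
T3 translate by (-1, -5): (1/2, 3) → (-1/2, -2)
T4 scale by (1, -2): (-1/2, -2) → (-1/2, 4)
T5 reflect across y = 0: (-1/2, 4) → (-1/2, -4)

T(p) = (-1/2, -4)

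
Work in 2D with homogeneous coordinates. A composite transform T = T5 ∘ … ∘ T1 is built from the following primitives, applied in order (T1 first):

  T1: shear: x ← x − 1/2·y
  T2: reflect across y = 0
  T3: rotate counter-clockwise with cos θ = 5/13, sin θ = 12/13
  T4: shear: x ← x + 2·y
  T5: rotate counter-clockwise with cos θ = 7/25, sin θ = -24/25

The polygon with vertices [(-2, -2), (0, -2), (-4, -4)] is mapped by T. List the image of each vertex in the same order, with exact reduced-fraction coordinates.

image vertices: (-279/325, 778/325), (703/325, -446/325), (-558/325, 1556/325)

T1 shear: x ← x − 1/2·y: (-2, -2) → (-1, -2); (0, -2) → (1, -2); (-4, -4) → (-2, -4)
T2 reflect across y = 0: (-1, -2) → (-1, 2); (1, -2) → (1, 2); (-2, -4) → (-2, 4)
T3 rotate counter-clockwise with cos θ = 5/13, sin θ = 12/13: (-1, 2) → (-29/13, -2/13); (1, 2) → (-19/13, 22/13); (-2, 4) → (-58/13, -4/13)
T4 shear: x ← x + 2·y: (-29/13, -2/13) → (-33/13, -2/13); (-19/13, 22/13) → (25/13, 22/13); (-58/13, -4/13) → (-66/13, -4/13)
T5 rotate counter-clockwise with cos θ = 7/25, sin θ = -24/25: (-33/13, -2/13) → (-279/325, 778/325); (25/13, 22/13) → (703/325, -446/325); (-66/13, -4/13) → (-558/325, 1556/325)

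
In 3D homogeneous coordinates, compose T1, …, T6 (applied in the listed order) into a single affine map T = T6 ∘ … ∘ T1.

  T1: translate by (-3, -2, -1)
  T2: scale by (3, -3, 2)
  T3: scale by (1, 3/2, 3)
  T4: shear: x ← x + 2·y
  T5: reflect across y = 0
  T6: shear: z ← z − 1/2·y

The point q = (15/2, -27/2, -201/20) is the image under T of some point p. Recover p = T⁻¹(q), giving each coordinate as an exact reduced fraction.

T1 = [1 0 0 -3; 0 1 0 -2; 0 0 1 -1; 0 0 0 1]
T2·T1 = [3 0 0 -9; 0 -3 0 6; 0 0 2 -2; 0 0 0 1]
T3·…·T1 = [3 0 0 -9; 0 -9/2 0 9; 0 0 6 -6; 0 0 0 1]
T4·…·T1 = [3 -9 0 9; 0 -9/2 0 9; 0 0 6 -6; 0 0 0 1]
T5·…·T1 = [3 -9 0 9; 0 9/2 0 -9; 0 0 6 -6; 0 0 0 1]
T6·…·T1 = [3 -9 0 9; 0 9/2 0 -9; 0 -9/4 6 -3/2; 0 0 0 1]
det M = 81; M⁻¹ = [1/3 2/3 0 3; 0 2/9 0 2; 0 1/12 1/6 1; 0 0 0 1]
M⁻¹ · (15/2, -27/2, -201/20)ᵀ = (-7/2, -1, -9/5)ᵀ

p = (-7/2, -1, -9/5)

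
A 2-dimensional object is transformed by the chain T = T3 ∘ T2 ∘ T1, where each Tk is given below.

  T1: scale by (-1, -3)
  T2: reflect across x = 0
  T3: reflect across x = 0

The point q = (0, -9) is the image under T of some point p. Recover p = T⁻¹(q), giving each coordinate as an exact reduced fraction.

T1 = [-1 0 0; 0 -3 0; 0 0 1]
T2·T1 = [1 0 0; 0 -3 0; 0 0 1]
T3·…·T1 = [-1 0 0; 0 -3 0; 0 0 1]
det M = 3; M⁻¹ = [-1 0 0; 0 -1/3 0; 0 0 1]
M⁻¹ · (0, -9)ᵀ = (0, 3)ᵀ

p = (0, 3)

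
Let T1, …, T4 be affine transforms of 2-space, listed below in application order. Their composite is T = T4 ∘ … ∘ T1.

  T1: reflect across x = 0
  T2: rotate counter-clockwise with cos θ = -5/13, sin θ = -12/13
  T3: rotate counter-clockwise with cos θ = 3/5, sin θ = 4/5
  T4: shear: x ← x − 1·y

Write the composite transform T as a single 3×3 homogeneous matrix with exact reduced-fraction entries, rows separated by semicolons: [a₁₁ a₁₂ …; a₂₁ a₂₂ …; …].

T1 = [-1 0 0; 0 1 0; 0 0 1]
T2·T1 = [5/13 12/13 0; 12/13 -5/13 0; 0 0 1]
T3·…·T1 = [-33/65 56/65 0; 56/65 33/65 0; 0 0 1]
T4·…·T1 = [-89/65 23/65 0; 56/65 33/65 0; 0 0 1]

T = [-89/65 23/65 0; 56/65 33/65 0; 0 0 1]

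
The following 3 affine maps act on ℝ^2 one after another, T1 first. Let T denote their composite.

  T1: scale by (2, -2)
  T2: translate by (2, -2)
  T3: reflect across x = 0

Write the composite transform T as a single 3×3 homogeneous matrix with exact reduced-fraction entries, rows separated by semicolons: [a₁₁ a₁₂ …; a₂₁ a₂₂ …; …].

T1 = [2 0 0; 0 -2 0; 0 0 1]
T2·T1 = [2 0 2; 0 -2 -2; 0 0 1]
T3·…·T1 = [-2 0 -2; 0 -2 -2; 0 0 1]

T = [-2 0 -2; 0 -2 -2; 0 0 1]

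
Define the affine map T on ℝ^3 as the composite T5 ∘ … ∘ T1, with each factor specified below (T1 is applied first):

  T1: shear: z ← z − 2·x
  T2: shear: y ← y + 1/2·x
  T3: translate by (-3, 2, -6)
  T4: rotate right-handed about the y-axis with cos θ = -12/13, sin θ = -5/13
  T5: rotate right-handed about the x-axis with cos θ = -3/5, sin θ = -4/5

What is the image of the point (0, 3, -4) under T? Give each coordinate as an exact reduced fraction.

T(p) = (86/13, 45/13, -115/13)

T1 shear: z ← z − 2·x: (0, 3, -4) → (0, 3, -4)
T2 shear: y ← y + 1/2·x: (0, 3, -4) → (0, 3, -4)
T3 translate by (-3, 2, -6): (0, 3, -4) → (-3, 5, -10)
T4 rotate right-handed about the y-axis with cos θ = -12/13, sin θ = -5/13: (-3, 5, -10) → (86/13, 5, 105/13)
T5 rotate right-handed about the x-axis with cos θ = -3/5, sin θ = -4/5: (86/13, 5, 105/13) → (86/13, 45/13, -115/13)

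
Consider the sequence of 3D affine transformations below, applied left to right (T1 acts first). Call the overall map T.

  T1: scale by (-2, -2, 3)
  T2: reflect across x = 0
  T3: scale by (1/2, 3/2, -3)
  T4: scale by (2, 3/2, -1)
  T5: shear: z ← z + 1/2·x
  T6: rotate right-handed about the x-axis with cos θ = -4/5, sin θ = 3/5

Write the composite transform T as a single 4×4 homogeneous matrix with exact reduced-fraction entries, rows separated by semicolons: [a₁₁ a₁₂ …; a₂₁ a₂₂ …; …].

T = [2 0 0 0; -3/5 18/5 -27/5 0; -4/5 -27/10 -36/5 0; 0 0 0 1]

T1 = [-2 0 0 0; 0 -2 0 0; 0 0 3 0; 0 0 0 1]
T2·T1 = [2 0 0 0; 0 -2 0 0; 0 0 3 0; 0 0 0 1]
T3·…·T1 = [1 0 0 0; 0 -3 0 0; 0 0 -9 0; 0 0 0 1]
T4·…·T1 = [2 0 0 0; 0 -9/2 0 0; 0 0 9 0; 0 0 0 1]
T5·…·T1 = [2 0 0 0; 0 -9/2 0 0; 1 0 9 0; 0 0 0 1]
T6·…·T1 = [2 0 0 0; -3/5 18/5 -27/5 0; -4/5 -27/10 -36/5 0; 0 0 0 1]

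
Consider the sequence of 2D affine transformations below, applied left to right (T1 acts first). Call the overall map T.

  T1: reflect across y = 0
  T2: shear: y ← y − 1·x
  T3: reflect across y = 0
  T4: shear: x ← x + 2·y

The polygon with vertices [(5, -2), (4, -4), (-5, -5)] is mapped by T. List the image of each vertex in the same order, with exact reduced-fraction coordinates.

image vertices: (11, 3), (4, 0), (-25, -10)

T1 reflect across y = 0: (5, -2) → (5, 2); (4, -4) → (4, 4); (-5, -5) → (-5, 5)
T2 shear: y ← y − 1·x: (5, 2) → (5, -3); (4, 4) → (4, 0); (-5, 5) → (-5, 10)
T3 reflect across y = 0: (5, -3) → (5, 3); (4, 0) → (4, 0); (-5, 10) → (-5, -10)
T4 shear: x ← x + 2·y: (5, 3) → (11, 3); (4, 0) → (4, 0); (-5, -10) → (-25, -10)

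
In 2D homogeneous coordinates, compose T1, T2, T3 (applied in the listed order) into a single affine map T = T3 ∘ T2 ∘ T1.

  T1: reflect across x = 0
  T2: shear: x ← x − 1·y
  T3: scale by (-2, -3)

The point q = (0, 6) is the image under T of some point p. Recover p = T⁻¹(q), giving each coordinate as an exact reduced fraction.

p = (2, -2)

T1 = [-1 0 0; 0 1 0; 0 0 1]
T2·T1 = [-1 -1 0; 0 1 0; 0 0 1]
T3·…·T1 = [2 2 0; 0 -3 0; 0 0 1]
det M = -6; M⁻¹ = [1/2 1/3 0; 0 -1/3 0; 0 0 1]
M⁻¹ · (0, 6)ᵀ = (2, -2)ᵀ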